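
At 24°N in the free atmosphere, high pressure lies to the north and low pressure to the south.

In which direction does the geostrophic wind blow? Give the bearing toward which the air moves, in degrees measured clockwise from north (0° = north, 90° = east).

The pressure-gradient force points toward the south (bearing 180°).
Geostrophic balance: in the Northern Hemisphere the Coriolis force deflects motion to the right, so the geostrophic wind blows 90° to the right of the pressure-gradient force (low pressure on the left).
Rotating 180° by 90° clockwise gives 270° — the wind blows toward the west.

270°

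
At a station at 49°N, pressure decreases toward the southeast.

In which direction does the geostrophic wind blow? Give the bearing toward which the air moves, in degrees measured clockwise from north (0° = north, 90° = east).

The pressure-gradient force points toward the southeast (bearing 135°).
Geostrophic balance: in the Northern Hemisphere the Coriolis force deflects motion to the right, so the geostrophic wind blows 90° to the right of the pressure-gradient force (low pressure on the left).
Rotating 135° by 90° clockwise gives 225° — the wind blows toward the southwest.

225°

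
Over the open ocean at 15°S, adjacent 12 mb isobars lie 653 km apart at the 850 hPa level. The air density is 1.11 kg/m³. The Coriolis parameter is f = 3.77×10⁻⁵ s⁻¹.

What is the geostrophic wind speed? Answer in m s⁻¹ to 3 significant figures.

43.9 m s⁻¹

Pressure gradient: |∂P/∂n| = 1200 Pa / 653000 m = 1.84×10⁻³ Pa/m
Geostrophic balance (pressure-gradient force = Coriolis force):
V_g = (1/(fρ)) |∂P/∂n| = 1.84×10⁻³ / (3.77×10⁻⁵ × 1.11) = 43.9 m/s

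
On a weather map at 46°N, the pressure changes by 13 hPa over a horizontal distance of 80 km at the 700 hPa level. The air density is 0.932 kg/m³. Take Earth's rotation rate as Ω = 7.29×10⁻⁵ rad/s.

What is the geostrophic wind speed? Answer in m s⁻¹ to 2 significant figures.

Coriolis parameter at 46°N:
f = 2Ω sin φ = 2 × 7.29×10⁻⁵ × sin 46° = 1.05×10⁻⁴ s⁻¹
Pressure gradient: |∂P/∂n| = 1300 Pa / 80000 m = 1.62×10⁻² Pa/m
Geostrophic balance (pressure-gradient force = Coriolis force):
V_g = (1/(fρ)) |∂P/∂n| = 1.62×10⁻² / (1.05×10⁻⁴ × 0.932) = 166 m/s

170 m s⁻¹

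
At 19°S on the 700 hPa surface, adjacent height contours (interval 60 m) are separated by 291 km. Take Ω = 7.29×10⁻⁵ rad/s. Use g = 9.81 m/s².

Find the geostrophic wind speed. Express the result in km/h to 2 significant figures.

150 km/h

Coriolis parameter at 19°S:
f = 2Ω sin φ = 2 × 7.29×10⁻⁵ × sin 19° = 4.75×10⁻⁵ s⁻¹
Height gradient: |∂Z/∂n| = 60 m / 291000 m = 2.06×10⁻⁴
On a pressure surface, geostrophic balance gives V_g = (g/f)|∂Z/∂n|:
V_g = 9.81 × 2.06×10⁻⁴ / 4.75×10⁻⁵ = 42.6 m/s
Converting: 42.6 m/s × 3.6 = 150 km/h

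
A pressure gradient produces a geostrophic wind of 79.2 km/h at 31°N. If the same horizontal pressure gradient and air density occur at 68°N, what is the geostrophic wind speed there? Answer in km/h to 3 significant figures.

With the same pressure gradient and density, V_g ∝ 1/f ∝ 1/sin φ.
V₂ = V₁ · sin φ₁ / sin φ₂ = 79.2 × sin 31° / sin 68°
V₂ = 79.2 × 0.5150/0.9272 = 44.0 km/h

44.0 km/h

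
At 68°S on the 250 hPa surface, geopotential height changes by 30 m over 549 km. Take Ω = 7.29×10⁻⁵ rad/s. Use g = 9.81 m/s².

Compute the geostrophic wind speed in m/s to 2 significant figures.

Coriolis parameter at 68°S:
f = 2Ω sin φ = 2 × 7.29×10⁻⁵ × sin 68° = 1.35×10⁻⁴ s⁻¹
Height gradient: |∂Z/∂n| = 30 m / 549000 m = 5.46×10⁻⁵
On a pressure surface, geostrophic balance gives V_g = (g/f)|∂Z/∂n|:
V_g = 9.81 × 5.46×10⁻⁵ / 1.35×10⁻⁴ = 3.97 m/s

4.0 m/s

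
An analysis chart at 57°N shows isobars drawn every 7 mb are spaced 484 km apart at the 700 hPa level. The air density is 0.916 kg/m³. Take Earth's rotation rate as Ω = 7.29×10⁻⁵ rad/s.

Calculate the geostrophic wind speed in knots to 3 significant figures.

25.1 knots

Coriolis parameter at 57°N:
f = 2Ω sin φ = 2 × 7.29×10⁻⁵ × sin 57° = 1.22×10⁻⁴ s⁻¹
Pressure gradient: |∂P/∂n| = 700 Pa / 484000 m = 1.45×10⁻³ Pa/m
Geostrophic balance (pressure-gradient force = Coriolis force):
V_g = (1/(fρ)) |∂P/∂n| = 1.45×10⁻³ / (1.22×10⁻⁴ × 0.916) = 12.9 m/s
Converting: 12.9 m/s × 1.944 = 25.1 knots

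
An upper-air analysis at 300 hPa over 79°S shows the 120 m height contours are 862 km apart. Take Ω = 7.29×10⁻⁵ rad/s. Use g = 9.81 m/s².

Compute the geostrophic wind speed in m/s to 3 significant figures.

Coriolis parameter at 79°S:
f = 2Ω sin φ = 2 × 7.29×10⁻⁵ × sin 79° = 1.43×10⁻⁴ s⁻¹
Height gradient: |∂Z/∂n| = 120 m / 862000 m = 1.39×10⁻⁴
On a pressure surface, geostrophic balance gives V_g = (g/f)|∂Z/∂n|:
V_g = 9.81 × 1.39×10⁻⁴ / 1.43×10⁻⁴ = 9.54 m/s

9.54 m/s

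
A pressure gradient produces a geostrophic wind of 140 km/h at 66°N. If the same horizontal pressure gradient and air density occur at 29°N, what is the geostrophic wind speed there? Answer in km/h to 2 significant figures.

260 km/h

With the same pressure gradient and density, V_g ∝ 1/f ∝ 1/sin φ.
V₂ = V₁ · sin φ₁ / sin φ₂ = 140 × sin 66° / sin 29°
V₂ = 140 × 0.9135/0.4848 = 260 km/h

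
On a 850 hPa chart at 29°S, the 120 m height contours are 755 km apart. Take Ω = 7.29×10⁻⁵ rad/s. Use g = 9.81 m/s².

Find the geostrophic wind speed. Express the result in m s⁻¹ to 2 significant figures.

Coriolis parameter at 29°S:
f = 2Ω sin φ = 2 × 7.29×10⁻⁵ × sin 29° = 7.07×10⁻⁵ s⁻¹
Height gradient: |∂Z/∂n| = 120 m / 755000 m = 1.59×10⁻⁴
On a pressure surface, geostrophic balance gives V_g = (g/f)|∂Z/∂n|:
V_g = 9.81 × 1.59×10⁻⁴ / 7.07×10⁻⁵ = 22.1 m/s

22 m s⁻¹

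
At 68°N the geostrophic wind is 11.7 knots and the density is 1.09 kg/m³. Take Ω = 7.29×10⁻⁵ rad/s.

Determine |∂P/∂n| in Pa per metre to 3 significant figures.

8.87×10⁻⁴ Pa/m

Coriolis parameter at 68°N:
f = 2Ω sin φ = 2 × 7.29×10⁻⁵ × sin 68° = 1.35×10⁻⁴ s⁻¹
Wind speed in SI: 11.7 knots = 6.02 m/s
Geostrophic balance rearranged: |∂P/∂n| = f ρ V_g
|∂P/∂n| = 1.35×10⁻⁴ × 1.09 × 6.02 = 8.87×10⁻⁴ Pa/m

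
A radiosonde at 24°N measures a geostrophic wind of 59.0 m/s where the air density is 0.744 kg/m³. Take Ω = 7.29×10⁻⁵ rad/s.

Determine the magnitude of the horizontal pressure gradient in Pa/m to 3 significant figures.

2.60×10⁻³ Pa/m

Coriolis parameter at 24°N:
f = 2Ω sin φ = 2 × 7.29×10⁻⁵ × sin 24° = 5.93×10⁻⁵ s⁻¹
Geostrophic balance rearranged: |∂P/∂n| = f ρ V_g
|∂P/∂n| = 5.93×10⁻⁵ × 0.744 × 59.0 = 2.60×10⁻³ Pa/m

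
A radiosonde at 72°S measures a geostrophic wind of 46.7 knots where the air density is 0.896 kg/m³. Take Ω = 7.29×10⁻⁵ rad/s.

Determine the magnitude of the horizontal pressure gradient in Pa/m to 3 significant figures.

Coriolis parameter at 72°S:
f = 2Ω sin φ = 2 × 7.29×10⁻⁵ × sin 72° = 1.39×10⁻⁴ s⁻¹
Wind speed in SI: 46.7 knots = 24.0 m/s
Geostrophic balance rearranged: |∂P/∂n| = f ρ V_g
|∂P/∂n| = 1.39×10⁻⁴ × 0.896 × 24.0 = 2.98×10⁻³ Pa/m

2.98×10⁻³ Pa/m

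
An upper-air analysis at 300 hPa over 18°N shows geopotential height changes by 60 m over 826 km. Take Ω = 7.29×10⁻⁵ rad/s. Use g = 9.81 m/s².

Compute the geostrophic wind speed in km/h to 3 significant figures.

Coriolis parameter at 18°N:
f = 2Ω sin φ = 2 × 7.29×10⁻⁵ × sin 18° = 4.51×10⁻⁵ s⁻¹
Height gradient: |∂Z/∂n| = 60 m / 826000 m = 7.26×10⁻⁵
On a pressure surface, geostrophic balance gives V_g = (g/f)|∂Z/∂n|:
V_g = 9.81 × 7.26×10⁻⁵ / 4.51×10⁻⁵ = 15.8 m/s
Converting: 15.8 m/s × 3.6 = 56.9 km/h

56.9 km/h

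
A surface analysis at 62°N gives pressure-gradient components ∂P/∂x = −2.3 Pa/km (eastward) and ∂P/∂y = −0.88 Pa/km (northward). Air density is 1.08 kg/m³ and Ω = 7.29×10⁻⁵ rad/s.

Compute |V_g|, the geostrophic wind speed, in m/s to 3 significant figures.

17.7 m/s

Coriolis parameter at 62°N:
f = 2Ω sin φ = 2 × 7.29×10⁻⁵ × sin 62° = 1.29×10⁻⁴ s⁻¹
Component geostrophic relations (x east, y north):
u_g = −(1/(fρ)) ∂P/∂y,  v_g = (1/(fρ)) ∂P/∂x
u_g = −(−0.88×10⁻³)/(1.29×10⁻⁴ × 1.08) = 6.33 m/s;  v_g = (−2.3×10⁻³)/(1.29×10⁻⁴ × 1.08) = −16.5 m/s
|V_g| = √(u_g² + v_g²) = 17.7 m/s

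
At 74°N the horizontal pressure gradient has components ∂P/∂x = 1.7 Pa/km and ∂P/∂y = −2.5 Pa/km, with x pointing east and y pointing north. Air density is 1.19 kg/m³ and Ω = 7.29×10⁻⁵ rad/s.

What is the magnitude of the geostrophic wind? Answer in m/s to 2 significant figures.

Coriolis parameter at 74°N:
f = 2Ω sin φ = 2 × 7.29×10⁻⁵ × sin 74° = 1.40×10⁻⁴ s⁻¹
Component geostrophic relations (x east, y north):
u_g = −(1/(fρ)) ∂P/∂y,  v_g = (1/(fρ)) ∂P/∂x
u_g = −(−2.5×10⁻³)/(1.40×10⁻⁴ × 1.19) = 15.0 m/s;  v_g = (1.7×10⁻³)/(1.40×10⁻⁴ × 1.19) = 10.2 m/s
|V_g| = √(u_g² + v_g²) = 18.1 m/s

18 m/s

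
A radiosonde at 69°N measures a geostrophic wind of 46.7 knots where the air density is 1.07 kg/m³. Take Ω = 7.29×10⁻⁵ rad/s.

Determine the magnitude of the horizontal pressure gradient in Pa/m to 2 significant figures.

3.5×10⁻³ Pa/m

Coriolis parameter at 69°N:
f = 2Ω sin φ = 2 × 7.29×10⁻⁵ × sin 69° = 1.36×10⁻⁴ s⁻¹
Wind speed in SI: 46.7 knots = 24.0 m/s
Geostrophic balance rearranged: |∂P/∂n| = f ρ V_g
|∂P/∂n| = 1.36×10⁻⁴ × 1.07 × 24.0 = 3.50×10⁻³ Pa/m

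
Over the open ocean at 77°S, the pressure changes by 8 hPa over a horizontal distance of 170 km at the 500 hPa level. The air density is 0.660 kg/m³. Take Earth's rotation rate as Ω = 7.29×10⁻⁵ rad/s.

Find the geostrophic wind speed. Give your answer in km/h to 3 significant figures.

181 km/h

Coriolis parameter at 77°S:
f = 2Ω sin φ = 2 × 7.29×10⁻⁵ × sin 77° = 1.42×10⁻⁴ s⁻¹
Pressure gradient: |∂P/∂n| = 800 Pa / 170000 m = 4.71×10⁻³ Pa/m
Geostrophic balance (pressure-gradient force = Coriolis force):
V_g = (1/(fρ)) |∂P/∂n| = 4.71×10⁻³ / (1.42×10⁻⁴ × 0.660) = 50.2 m/s
Converting: 50.2 m/s × 3.6 = 181 km/h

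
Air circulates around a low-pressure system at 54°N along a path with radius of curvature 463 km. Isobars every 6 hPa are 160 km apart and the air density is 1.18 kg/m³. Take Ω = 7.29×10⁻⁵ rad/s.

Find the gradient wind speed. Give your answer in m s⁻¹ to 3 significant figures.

19.8 m s⁻¹

Coriolis parameter at 54°N:
f = 2Ω sin φ = 2 × 7.29×10⁻⁵ × sin 54° = 1.18×10⁻⁴ s⁻¹
Pressure gradient: |∂P/∂n| = 600 Pa / 160000 m = 3.75×10⁻³ Pa/m
Geostrophic speed: V_g = |∂P/∂n|/(fρ) = 3.75×10⁻³/(1.18×10⁻⁴ × 1.18) = 26.9 m/s
Around a low, centrifugal force acts outward with Coriolis, so pressure-gradient force balances both:
(1/ρ)|∂P/∂n| = fV + V²/R  →  V² + fR·V − fR·V_g = 0
With fR = 1.18×10⁻⁴ × 463×10³ m = 54.6 m/s:
V = [−fR + √((fR)² + 4 fR V_g)]/2 = [−54.6 + √(54.6² + 4×54.6×26.9)]/2 = 19.8 m/s
Subgeostrophic (V < V_g = 26.9 m/s), as expected around a low.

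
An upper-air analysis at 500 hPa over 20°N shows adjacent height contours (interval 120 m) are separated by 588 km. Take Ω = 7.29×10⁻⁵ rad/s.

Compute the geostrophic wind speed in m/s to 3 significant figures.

Coriolis parameter at 20°N:
f = 2Ω sin φ = 2 × 7.29×10⁻⁵ × sin 20° = 4.99×10⁻⁵ s⁻¹
Height gradient: |∂Z/∂n| = 120 m / 588000 m = 2.04×10⁻⁴
On a pressure surface, geostrophic balance gives V_g = (g/f)|∂Z/∂n|:
V_g = 9.81 × 2.04×10⁻⁴ / 4.99×10⁻⁵ = 40.1 m/s

40.1 m/s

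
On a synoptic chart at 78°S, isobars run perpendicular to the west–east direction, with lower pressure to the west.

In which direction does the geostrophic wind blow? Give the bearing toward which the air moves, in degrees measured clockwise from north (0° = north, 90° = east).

180°

The pressure-gradient force points toward the west (bearing 270°).
Geostrophic balance: in the Southern Hemisphere the Coriolis force deflects motion to the left, so the geostrophic wind blows 90° to the left of the pressure-gradient force (low pressure on the right).
Rotating 270° by 90° counterclockwise gives 180° — the wind blows toward the south.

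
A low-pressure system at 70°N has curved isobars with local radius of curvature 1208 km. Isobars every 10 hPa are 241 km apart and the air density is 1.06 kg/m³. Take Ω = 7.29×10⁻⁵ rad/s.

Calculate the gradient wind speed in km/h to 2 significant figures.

Coriolis parameter at 70°N:
f = 2Ω sin φ = 2 × 7.29×10⁻⁵ × sin 70° = 1.37×10⁻⁴ s⁻¹
Pressure gradient: |∂P/∂n| = 1000 Pa / 241000 m = 4.15×10⁻³ Pa/m
Geostrophic speed: V_g = |∂P/∂n|/(fρ) = 4.15×10⁻³/(1.37×10⁻⁴ × 1.06) = 28.6 m/s
Around a low, centrifugal force acts outward with Coriolis, so pressure-gradient force balances both:
(1/ρ)|∂P/∂n| = fV + V²/R  →  V² + fR·V − fR·V_g = 0
With fR = 1.37×10⁻⁴ × 1208×10³ m = 166 m/s:
V = [−fR + √((fR)² + 4 fR V_g)]/2 = [−166 + √(166² + 4×166×28.6)]/2 = 24.8 m/s
Subgeostrophic (V < V_g = 28.6 m/s), as expected around a low.
Converting: 24.8 m/s × 3.6 = 89 km/h

89 km/h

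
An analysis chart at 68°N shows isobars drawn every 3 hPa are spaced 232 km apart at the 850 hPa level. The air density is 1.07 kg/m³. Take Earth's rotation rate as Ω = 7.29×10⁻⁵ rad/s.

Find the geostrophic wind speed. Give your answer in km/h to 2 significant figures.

Coriolis parameter at 68°N:
f = 2Ω sin φ = 2 × 7.29×10⁻⁵ × sin 68° = 1.35×10⁻⁴ s⁻¹
Pressure gradient: |∂P/∂n| = 300 Pa / 232000 m = 1.29×10⁻³ Pa/m
Geostrophic balance (pressure-gradient force = Coriolis force):
V_g = (1/(fρ)) |∂P/∂n| = 1.29×10⁻³ / (1.35×10⁻⁴ × 1.07) = 8.94 m/s
Converting: 8.94 m/s × 3.6 = 32 km/h

32 km/h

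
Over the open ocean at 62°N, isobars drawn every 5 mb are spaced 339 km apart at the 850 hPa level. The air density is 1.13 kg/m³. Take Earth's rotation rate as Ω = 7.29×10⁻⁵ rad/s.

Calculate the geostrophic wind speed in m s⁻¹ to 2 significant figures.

Coriolis parameter at 62°N:
f = 2Ω sin φ = 2 × 7.29×10⁻⁵ × sin 62° = 1.29×10⁻⁴ s⁻¹
Pressure gradient: |∂P/∂n| = 500 Pa / 339000 m = 1.47×10⁻³ Pa/m
Geostrophic balance (pressure-gradient force = Coriolis force):
V_g = (1/(fρ)) |∂P/∂n| = 1.47×10⁻³ / (1.29×10⁻⁴ × 1.13) = 10.1 m/s

10 m s⁻¹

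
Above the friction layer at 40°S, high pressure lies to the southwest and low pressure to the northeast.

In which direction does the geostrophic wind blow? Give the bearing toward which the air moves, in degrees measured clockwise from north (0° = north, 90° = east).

315°

The pressure-gradient force points toward the northeast (bearing 045°).
Geostrophic balance: in the Southern Hemisphere the Coriolis force deflects motion to the left, so the geostrophic wind blows 90° to the left of the pressure-gradient force (low pressure on the right).
Rotating 045° by 90° counterclockwise gives 315° — the wind blows toward the northwest.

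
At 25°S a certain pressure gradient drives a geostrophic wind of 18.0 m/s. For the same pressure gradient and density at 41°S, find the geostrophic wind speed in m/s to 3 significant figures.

11.6 m/s

With the same pressure gradient and density, V_g ∝ 1/f ∝ 1/sin φ.
V₂ = V₁ · sin φ₁ / sin φ₂ = 18.0 × sin 25° / sin 41°
V₂ = 18.0 × 0.4226/0.6561 = 11.6 m/s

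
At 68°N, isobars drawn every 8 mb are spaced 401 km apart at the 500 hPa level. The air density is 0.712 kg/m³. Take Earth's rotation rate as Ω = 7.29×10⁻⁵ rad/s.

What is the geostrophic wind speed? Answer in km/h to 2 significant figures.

Coriolis parameter at 68°N:
f = 2Ω sin φ = 2 × 7.29×10⁻⁵ × sin 68° = 1.35×10⁻⁴ s⁻¹
Pressure gradient: |∂P/∂n| = 800 Pa / 401000 m = 2.00×10⁻³ Pa/m
Geostrophic balance (pressure-gradient force = Coriolis force):
V_g = (1/(fρ)) |∂P/∂n| = 2.00×10⁻³ / (1.35×10⁻⁴ × 0.712) = 20.7 m/s
Converting: 20.7 m/s × 3.6 = 75 km/h

75 km/h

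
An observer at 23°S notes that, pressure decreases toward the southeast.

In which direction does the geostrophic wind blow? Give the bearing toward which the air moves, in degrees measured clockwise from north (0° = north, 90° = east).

045°

The pressure-gradient force points toward the southeast (bearing 135°).
Geostrophic balance: in the Southern Hemisphere the Coriolis force deflects motion to the left, so the geostrophic wind blows 90° to the left of the pressure-gradient force (low pressure on the right).
Rotating 135° by 90° counterclockwise gives 045° — the wind blows toward the northeast.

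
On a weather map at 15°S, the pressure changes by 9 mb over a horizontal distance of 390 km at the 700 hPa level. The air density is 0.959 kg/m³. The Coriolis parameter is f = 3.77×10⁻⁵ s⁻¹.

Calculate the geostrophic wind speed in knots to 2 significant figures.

Pressure gradient: |∂P/∂n| = 900 Pa / 390000 m = 2.31×10⁻³ Pa/m
Geostrophic balance (pressure-gradient force = Coriolis force):
V_g = (1/(fρ)) |∂P/∂n| = 2.31×10⁻³ / (3.77×10⁻⁵ × 0.959) = 63.8 m/s
Converting: 63.8 m/s × 1.944 = 120 knots

120 knots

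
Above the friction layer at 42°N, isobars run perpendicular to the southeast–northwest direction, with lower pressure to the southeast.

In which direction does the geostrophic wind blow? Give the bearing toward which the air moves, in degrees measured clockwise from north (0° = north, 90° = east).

The pressure-gradient force points toward the southeast (bearing 135°).
Geostrophic balance: in the Northern Hemisphere the Coriolis force deflects motion to the right, so the geostrophic wind blows 90° to the right of the pressure-gradient force (low pressure on the left).
Rotating 135° by 90° clockwise gives 225° — the wind blows toward the southwest.

225°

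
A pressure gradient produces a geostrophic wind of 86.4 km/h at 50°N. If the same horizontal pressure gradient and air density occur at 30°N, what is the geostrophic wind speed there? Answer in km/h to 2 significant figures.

130 km/h

With the same pressure gradient and density, V_g ∝ 1/f ∝ 1/sin φ.
V₂ = V₁ · sin φ₁ / sin φ₂ = 86.4 × sin 50° / sin 30°
V₂ = 86.4 × 0.7660/0.5000 = 130 km/h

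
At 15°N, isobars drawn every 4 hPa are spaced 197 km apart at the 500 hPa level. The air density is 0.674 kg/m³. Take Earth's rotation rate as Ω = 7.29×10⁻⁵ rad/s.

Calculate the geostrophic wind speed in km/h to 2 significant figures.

290 km/h

Coriolis parameter at 15°N:
f = 2Ω sin φ = 2 × 7.29×10⁻⁵ × sin 15° = 3.77×10⁻⁵ s⁻¹
Pressure gradient: |∂P/∂n| = 400 Pa / 197000 m = 2.03×10⁻³ Pa/m
Geostrophic balance (pressure-gradient force = Coriolis force):
V_g = (1/(fρ)) |∂P/∂n| = 2.03×10⁻³ / (3.77×10⁻⁵ × 0.674) = 79.8 m/s
Converting: 79.8 m/s × 3.6 = 290 km/h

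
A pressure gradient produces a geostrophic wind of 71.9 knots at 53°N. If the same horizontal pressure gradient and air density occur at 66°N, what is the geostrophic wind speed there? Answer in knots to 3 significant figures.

With the same pressure gradient and density, V_g ∝ 1/f ∝ 1/sin φ.
V₂ = V₁ · sin φ₁ / sin φ₂ = 71.9 × sin 53° / sin 66°
V₂ = 71.9 × 0.7986/0.9135 = 62.9 knots

62.9 knots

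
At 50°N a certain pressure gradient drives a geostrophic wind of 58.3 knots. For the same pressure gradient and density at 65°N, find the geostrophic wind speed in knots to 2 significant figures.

49 knots

With the same pressure gradient and density, V_g ∝ 1/f ∝ 1/sin φ.
V₂ = V₁ · sin φ₁ / sin φ₂ = 58.3 × sin 50° / sin 65°
V₂ = 58.3 × 0.7660/0.9063 = 49 knots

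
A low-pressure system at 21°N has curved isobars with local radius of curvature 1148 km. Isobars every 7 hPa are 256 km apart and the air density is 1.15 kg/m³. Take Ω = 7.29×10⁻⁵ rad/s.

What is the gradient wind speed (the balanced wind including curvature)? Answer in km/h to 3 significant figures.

109 km/h

Coriolis parameter at 21°N:
f = 2Ω sin φ = 2 × 7.29×10⁻⁵ × sin 21° = 5.23×10⁻⁵ s⁻¹
Pressure gradient: |∂P/∂n| = 700 Pa / 256000 m = 2.73×10⁻³ Pa/m
Geostrophic speed: V_g = |∂P/∂n|/(fρ) = 2.73×10⁻³/(5.23×10⁻⁵ × 1.15) = 45.5 m/s
Around a low, centrifugal force acts outward with Coriolis, so pressure-gradient force balances both:
(1/ρ)|∂P/∂n| = fV + V²/R  →  V² + fR·V − fR·V_g = 0
With fR = 5.23×10⁻⁵ × 1148×10³ m = 60.0 m/s:
V = [−fR + √((fR)² + 4 fR V_g)]/2 = [−60.0 + √(60.0² + 4×60.0×45.5)]/2 = 30.3 m/s
Subgeostrophic (V < V_g = 45.5 m/s), as expected around a low.
Converting: 30.3 m/s × 3.6 = 109 km/h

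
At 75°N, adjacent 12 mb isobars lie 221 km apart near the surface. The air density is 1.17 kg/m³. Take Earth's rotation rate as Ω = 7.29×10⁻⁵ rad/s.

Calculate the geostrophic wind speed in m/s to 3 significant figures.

33.0 m/s

Coriolis parameter at 75°N:
f = 2Ω sin φ = 2 × 7.29×10⁻⁵ × sin 75° = 1.41×10⁻⁴ s⁻¹
Pressure gradient: |∂P/∂n| = 1200 Pa / 221000 m = 5.43×10⁻³ Pa/m
Geostrophic balance (pressure-gradient force = Coriolis force):
V_g = (1/(fρ)) |∂P/∂n| = 5.43×10⁻³ / (1.41×10⁻⁴ × 1.17) = 33.0 m/s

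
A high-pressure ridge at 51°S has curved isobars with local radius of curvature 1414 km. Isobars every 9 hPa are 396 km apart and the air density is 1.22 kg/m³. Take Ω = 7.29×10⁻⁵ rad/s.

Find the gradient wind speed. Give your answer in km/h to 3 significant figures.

Coriolis parameter at 51°S:
f = 2Ω sin φ = 2 × 7.29×10⁻⁵ × sin 51° = 1.13×10⁻⁴ s⁻¹
Pressure gradient: |∂P/∂n| = 900 Pa / 396000 m = 2.27×10⁻³ Pa/m
Geostrophic speed: V_g = |∂P/∂n|/(fρ) = 2.27×10⁻³/(1.13×10⁻⁴ × 1.22) = 16.4 m/s
Around a high, pressure-gradient force acts outward with centrifugal, so Coriolis balances both:
fV = (1/ρ)|∂P/∂n| + V²/R  →  V² − fR·V + fR·V_g = 0
With fR = 1.13×10⁻⁴ × 1414×10³ m = 160 m/s:
V = [fR − √((fR)² − 4 fR V_g)]/2 = [160 − √(160² − 4×160×16.4)]/2 = 18.6 m/s
Supergeostrophic (V > V_g = 16.4 m/s), as expected around a high.
Converting: 18.6 m/s × 3.6 = 67.0 km/h

67.0 km/h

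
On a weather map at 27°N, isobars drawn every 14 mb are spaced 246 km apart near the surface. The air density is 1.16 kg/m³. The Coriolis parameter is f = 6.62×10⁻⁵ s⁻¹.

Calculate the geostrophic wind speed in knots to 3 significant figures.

144 knots

Pressure gradient: |∂P/∂n| = 1400 Pa / 246000 m = 5.69×10⁻³ Pa/m
Geostrophic balance (pressure-gradient force = Coriolis force):
V_g = (1/(fρ)) |∂P/∂n| = 5.69×10⁻³ / (6.62×10⁻⁵ × 1.16) = 74.1 m/s
Converting: 74.1 m/s × 1.944 = 144 knots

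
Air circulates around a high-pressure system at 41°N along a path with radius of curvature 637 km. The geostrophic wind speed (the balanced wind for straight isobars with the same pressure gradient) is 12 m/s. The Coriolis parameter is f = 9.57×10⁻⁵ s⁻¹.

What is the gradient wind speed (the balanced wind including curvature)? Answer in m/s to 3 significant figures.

16.4 m/s

Around a high, pressure-gradient force acts outward with centrifugal, so Coriolis balances both:
fV = (1/ρ)|∂P/∂n| + V²/R  →  V² − fR·V + fR·V_g = 0
With fR = 9.57×10⁻⁵ × 637×10³ m = 61.0 m/s:
V = [fR − √((fR)² − 4 fR V_g)]/2 = [61.0 − √(61.0² − 4×61.0×12)]/2 = 16.4 m/s
Supergeostrophic (V > V_g = 12 m/s), as expected around a high.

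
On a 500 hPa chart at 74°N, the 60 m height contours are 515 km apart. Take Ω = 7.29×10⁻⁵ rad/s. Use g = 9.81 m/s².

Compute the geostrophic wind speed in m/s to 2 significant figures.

Coriolis parameter at 74°N:
f = 2Ω sin φ = 2 × 7.29×10⁻⁵ × sin 74° = 1.40×10⁻⁴ s⁻¹
Height gradient: |∂Z/∂n| = 60 m / 515000 m = 1.17×10⁻⁴
On a pressure surface, geostrophic balance gives V_g = (g/f)|∂Z/∂n|:
V_g = 9.81 × 1.17×10⁻⁴ / 1.40×10⁻⁴ = 8.15 m/s

8.2 m/s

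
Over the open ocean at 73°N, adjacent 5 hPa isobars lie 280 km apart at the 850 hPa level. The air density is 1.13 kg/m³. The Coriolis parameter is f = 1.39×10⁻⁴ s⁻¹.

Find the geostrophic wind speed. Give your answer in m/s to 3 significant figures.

11.4 m/s

Pressure gradient: |∂P/∂n| = 500 Pa / 280000 m = 1.79×10⁻³ Pa/m
Geostrophic balance (pressure-gradient force = Coriolis force):
V_g = (1/(fρ)) |∂P/∂n| = 1.79×10⁻³ / (1.39×10⁻⁴ × 1.13) = 11.4 m/s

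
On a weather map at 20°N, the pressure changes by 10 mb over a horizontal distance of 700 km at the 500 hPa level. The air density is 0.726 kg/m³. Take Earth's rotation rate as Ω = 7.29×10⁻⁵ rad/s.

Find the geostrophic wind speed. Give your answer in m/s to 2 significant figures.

39 m/s

Coriolis parameter at 20°N:
f = 2Ω sin φ = 2 × 7.29×10⁻⁵ × sin 20° = 4.99×10⁻⁵ s⁻¹
Pressure gradient: |∂P/∂n| = 1000 Pa / 700000 m = 1.43×10⁻³ Pa/m
Geostrophic balance (pressure-gradient force = Coriolis force):
V_g = (1/(fρ)) |∂P/∂n| = 1.43×10⁻³ / (4.99×10⁻⁵ × 0.726) = 39.5 m/s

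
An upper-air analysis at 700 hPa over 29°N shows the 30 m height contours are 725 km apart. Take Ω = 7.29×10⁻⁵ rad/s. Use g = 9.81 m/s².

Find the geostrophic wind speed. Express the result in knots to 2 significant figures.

Coriolis parameter at 29°N:
f = 2Ω sin φ = 2 × 7.29×10⁻⁵ × sin 29° = 7.07×10⁻⁵ s⁻¹
Height gradient: |∂Z/∂n| = 30 m / 725000 m = 4.14×10⁻⁵
On a pressure surface, geostrophic balance gives V_g = (g/f)|∂Z/∂n|:
V_g = 9.81 × 4.14×10⁻⁵ / 7.07×10⁻⁵ = 5.74 m/s
Converting: 5.74 m/s × 1.944 = 11 knots

11 knots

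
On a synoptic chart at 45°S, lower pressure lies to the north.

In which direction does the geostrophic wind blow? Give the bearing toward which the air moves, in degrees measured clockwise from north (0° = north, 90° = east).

270°

The pressure-gradient force points toward the north (bearing 000°).
Geostrophic balance: in the Southern Hemisphere the Coriolis force deflects motion to the left, so the geostrophic wind blows 90° to the left of the pressure-gradient force (low pressure on the right).
Rotating 000° by 90° counterclockwise gives 270° — the wind blows toward the west.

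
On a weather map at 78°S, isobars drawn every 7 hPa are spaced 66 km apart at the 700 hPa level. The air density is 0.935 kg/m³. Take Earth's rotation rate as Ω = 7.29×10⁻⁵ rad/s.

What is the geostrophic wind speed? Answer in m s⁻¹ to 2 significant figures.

Coriolis parameter at 78°S:
f = 2Ω sin φ = 2 × 7.29×10⁻⁵ × sin 78° = 1.43×10⁻⁴ s⁻¹
Pressure gradient: |∂P/∂n| = 700 Pa / 66000 m = 1.06×10⁻² Pa/m
Geostrophic balance (pressure-gradient force = Coriolis force):
V_g = (1/(fρ)) |∂P/∂n| = 1.06×10⁻² / (1.43×10⁻⁴ × 0.935) = 79.5 m/s

80 m s⁻¹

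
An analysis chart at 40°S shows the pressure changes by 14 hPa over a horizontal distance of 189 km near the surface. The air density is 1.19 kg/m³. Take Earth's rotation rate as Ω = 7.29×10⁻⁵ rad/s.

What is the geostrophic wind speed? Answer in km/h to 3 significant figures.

239 km/h

Coriolis parameter at 40°S:
f = 2Ω sin φ = 2 × 7.29×10⁻⁵ × sin 40° = 9.37×10⁻⁵ s⁻¹
Pressure gradient: |∂P/∂n| = 1400 Pa / 189000 m = 7.41×10⁻³ Pa/m
Geostrophic balance (pressure-gradient force = Coriolis force):
V_g = (1/(fρ)) |∂P/∂n| = 7.41×10⁻³ / (9.37×10⁻⁵ × 1.19) = 66.4 m/s
Converting: 66.4 m/s × 3.6 = 239 km/h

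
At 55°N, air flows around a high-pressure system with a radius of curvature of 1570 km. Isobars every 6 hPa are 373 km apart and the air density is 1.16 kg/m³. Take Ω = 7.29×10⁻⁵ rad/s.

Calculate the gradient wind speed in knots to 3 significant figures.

24.2 knots

Coriolis parameter at 55°N:
f = 2Ω sin φ = 2 × 7.29×10⁻⁵ × sin 55° = 1.19×10⁻⁴ s⁻¹
Pressure gradient: |∂P/∂n| = 600 Pa / 373000 m = 1.61×10⁻³ Pa/m
Geostrophic speed: V_g = |∂P/∂n|/(fρ) = 1.61×10⁻³/(1.19×10⁻⁴ × 1.16) = 11.6 m/s
Around a high, pressure-gradient force acts outward with centrifugal, so Coriolis balances both:
fV = (1/ρ)|∂P/∂n| + V²/R  →  V² − fR·V + fR·V_g = 0
With fR = 1.19×10⁻⁴ × 1570×10³ m = 188 m/s:
V = [fR − √((fR)² − 4 fR V_g)]/2 = [188 − √(188² − 4×188×11.6)]/2 = 12.4 m/s
Supergeostrophic (V > V_g = 11.6 m/s), as expected around a high.
Converting: 12.4 m/s × 1.944 = 24.2 knots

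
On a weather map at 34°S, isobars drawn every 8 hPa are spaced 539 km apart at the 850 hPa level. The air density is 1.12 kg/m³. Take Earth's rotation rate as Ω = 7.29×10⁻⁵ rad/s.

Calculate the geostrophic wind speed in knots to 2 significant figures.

32 knots

Coriolis parameter at 34°S:
f = 2Ω sin φ = 2 × 7.29×10⁻⁵ × sin 34° = 8.15×10⁻⁵ s⁻¹
Pressure gradient: |∂P/∂n| = 800 Pa / 539000 m = 1.48×10⁻³ Pa/m
Geostrophic balance (pressure-gradient force = Coriolis force):
V_g = (1/(fρ)) |∂P/∂n| = 1.48×10⁻³ / (8.15×10⁻⁵ × 1.12) = 16.3 m/s
Converting: 16.3 m/s × 1.944 = 32 knots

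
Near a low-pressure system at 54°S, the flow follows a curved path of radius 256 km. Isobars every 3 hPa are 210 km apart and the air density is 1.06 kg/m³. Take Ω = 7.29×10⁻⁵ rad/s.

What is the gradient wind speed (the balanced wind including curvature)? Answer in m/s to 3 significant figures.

8.84 m/s

Coriolis parameter at 54°S:
f = 2Ω sin φ = 2 × 7.29×10⁻⁵ × sin 54° = 1.18×10⁻⁴ s⁻¹
Pressure gradient: |∂P/∂n| = 300 Pa / 210000 m = 1.43×10⁻³ Pa/m
Geostrophic speed: V_g = |∂P/∂n|/(fρ) = 1.43×10⁻³/(1.18×10⁻⁴ × 1.06) = 11.4 m/s
Around a low, centrifugal force acts outward with Coriolis, so pressure-gradient force balances both:
(1/ρ)|∂P/∂n| = fV + V²/R  →  V² + fR·V − fR·V_g = 0
With fR = 1.18×10⁻⁴ × 256×10³ m = 30.2 m/s:
V = [−fR + √((fR)² + 4 fR V_g)]/2 = [−30.2 + √(30.2² + 4×30.2×11.4)]/2 = 8.84 m/s
Subgeostrophic (V < V_g = 11.4 m/s), as expected around a low.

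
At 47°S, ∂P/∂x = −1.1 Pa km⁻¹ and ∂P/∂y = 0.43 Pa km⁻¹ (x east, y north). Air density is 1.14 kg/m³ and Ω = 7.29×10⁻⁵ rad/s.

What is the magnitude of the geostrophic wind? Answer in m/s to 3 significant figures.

9.72 m/s

Coriolis parameter at 47°S:
f = 2Ω sin φ = 2 × 7.29×10⁻⁵ × sin 47° = 1.07×10⁻⁴ s⁻¹
In the Southern Hemisphere f is negative: f = −1.07×10⁻⁴ s⁻¹.
Component geostrophic relations (x east, y north):
u_g = −(1/(fρ)) ∂P/∂y,  v_g = (1/(fρ)) ∂P/∂x
u_g = −(0.43×10⁻³)/(−1.07×10⁻⁴ × 1.14) = 3.54 m/s;  v_g = (−1.1×10⁻³)/(−1.07×10⁻⁴ × 1.14) = 9.05 m/s
|V_g| = √(u_g² + v_g²) = 9.72 m/s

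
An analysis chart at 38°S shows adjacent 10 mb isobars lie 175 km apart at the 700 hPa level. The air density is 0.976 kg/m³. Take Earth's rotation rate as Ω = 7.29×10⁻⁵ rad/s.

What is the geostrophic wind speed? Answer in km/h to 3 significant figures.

235 km/h

Coriolis parameter at 38°S:
f = 2Ω sin φ = 2 × 7.29×10⁻⁵ × sin 38° = 8.98×10⁻⁵ s⁻¹
Pressure gradient: |∂P/∂n| = 1000 Pa / 175000 m = 5.71×10⁻³ Pa/m
Geostrophic balance (pressure-gradient force = Coriolis force):
V_g = (1/(fρ)) |∂P/∂n| = 5.71×10⁻³ / (8.98×10⁻⁵ × 0.976) = 65.2 m/s
Converting: 65.2 m/s × 3.6 = 235 km/h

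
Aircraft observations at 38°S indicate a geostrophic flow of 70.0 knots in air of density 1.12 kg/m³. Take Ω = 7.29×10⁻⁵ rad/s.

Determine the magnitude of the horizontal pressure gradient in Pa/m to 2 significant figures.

Coriolis parameter at 38°S:
f = 2Ω sin φ = 2 × 7.29×10⁻⁵ × sin 38° = 8.98×10⁻⁵ s⁻¹
Wind speed in SI: 70.0 knots = 36.0 m/s
Geostrophic balance rearranged: |∂P/∂n| = f ρ V_g
|∂P/∂n| = 8.98×10⁻⁵ × 1.12 × 36.0 = 3.62×10⁻³ Pa/m

3.6×10⁻³ Pa/m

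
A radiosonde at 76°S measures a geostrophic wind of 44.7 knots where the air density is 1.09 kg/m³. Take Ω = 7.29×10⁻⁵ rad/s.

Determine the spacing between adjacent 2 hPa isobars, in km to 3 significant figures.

56.4 km

Coriolis parameter at 76°S:
f = 2Ω sin φ = 2 × 7.29×10⁻⁵ × sin 76° = 1.41×10⁻⁴ s⁻¹
Wind speed in SI: 44.7 knots = 23.0 m/s
Geostrophic balance rearranged: |∂P/∂n| = f ρ V_g
|∂P/∂n| = 1.41×10⁻⁴ × 1.09 × 23.0 = 3.55×10⁻³ Pa/m
Isobar spacing: Δn = ΔP/|∂P/∂n| = 200 Pa / 3.55×10⁻³ Pa/m = 56402 m ≈ 56.4 km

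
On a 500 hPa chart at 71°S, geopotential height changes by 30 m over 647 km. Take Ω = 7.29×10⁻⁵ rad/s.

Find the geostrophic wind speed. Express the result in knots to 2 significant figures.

6.4 knots

Coriolis parameter at 71°S:
f = 2Ω sin φ = 2 × 7.29×10⁻⁵ × sin 71° = 1.38×10⁻⁴ s⁻¹
Height gradient: |∂Z/∂n| = 30 m / 647000 m = 4.64×10⁻⁵
On a pressure surface, geostrophic balance gives V_g = (g/f)|∂Z/∂n|:
V_g = 9.81 × 4.64×10⁻⁵ / 1.38×10⁻⁴ = 3.30 m/s
Converting: 3.30 m/s × 1.944 = 6.4 knots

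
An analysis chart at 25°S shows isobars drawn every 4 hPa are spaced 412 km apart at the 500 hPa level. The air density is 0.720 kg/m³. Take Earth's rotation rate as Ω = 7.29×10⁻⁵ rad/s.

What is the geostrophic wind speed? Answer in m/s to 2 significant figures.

Coriolis parameter at 25°S:
f = 2Ω sin φ = 2 × 7.29×10⁻⁵ × sin 25° = 6.16×10⁻⁵ s⁻¹
Pressure gradient: |∂P/∂n| = 400 Pa / 412000 m = 9.71×10⁻⁴ Pa/m
Geostrophic balance (pressure-gradient force = Coriolis force):
V_g = (1/(fρ)) |∂P/∂n| = 9.71×10⁻⁴ / (6.16×10⁻⁵ × 0.720) = 21.9 m/s

22 m/s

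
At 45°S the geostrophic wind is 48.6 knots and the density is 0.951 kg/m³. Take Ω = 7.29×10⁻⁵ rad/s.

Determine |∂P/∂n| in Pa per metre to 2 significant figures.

Coriolis parameter at 45°S:
f = 2Ω sin φ = 2 × 7.29×10⁻⁵ × sin 45° = 1.03×10⁻⁴ s⁻¹
Wind speed in SI: 48.6 knots = 25.0 m/s
Geostrophic balance rearranged: |∂P/∂n| = f ρ V_g
|∂P/∂n| = 1.03×10⁻⁴ × 0.951 × 25.0 = 2.45×10⁻³ Pa/m

2.5×10⁻³ Pa/m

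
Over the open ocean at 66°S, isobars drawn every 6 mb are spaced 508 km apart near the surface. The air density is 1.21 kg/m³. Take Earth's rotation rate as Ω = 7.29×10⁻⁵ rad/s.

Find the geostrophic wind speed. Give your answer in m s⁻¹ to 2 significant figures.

Coriolis parameter at 66°S:
f = 2Ω sin φ = 2 × 7.29×10⁻⁵ × sin 66° = 1.33×10⁻⁴ s⁻¹
Pressure gradient: |∂P/∂n| = 600 Pa / 508000 m = 1.18×10⁻³ Pa/m
Geostrophic balance (pressure-gradient force = Coriolis force):
V_g = (1/(fρ)) |∂P/∂n| = 1.18×10⁻³ / (1.33×10⁻⁴ × 1.21) = 7.33 m/s

7.3 m s⁻¹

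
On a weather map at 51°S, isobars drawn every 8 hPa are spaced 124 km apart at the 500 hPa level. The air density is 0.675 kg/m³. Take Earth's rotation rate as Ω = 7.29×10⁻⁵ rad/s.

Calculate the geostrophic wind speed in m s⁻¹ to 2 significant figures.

84 m s⁻¹

Coriolis parameter at 51°S:
f = 2Ω sin φ = 2 × 7.29×10⁻⁵ × sin 51° = 1.13×10⁻⁴ s⁻¹
Pressure gradient: |∂P/∂n| = 800 Pa / 124000 m = 6.45×10⁻³ Pa/m
Geostrophic balance (pressure-gradient force = Coriolis force):
V_g = (1/(fρ)) |∂P/∂n| = 6.45×10⁻³ / (1.13×10⁻⁴ × 0.675) = 84.4 m/s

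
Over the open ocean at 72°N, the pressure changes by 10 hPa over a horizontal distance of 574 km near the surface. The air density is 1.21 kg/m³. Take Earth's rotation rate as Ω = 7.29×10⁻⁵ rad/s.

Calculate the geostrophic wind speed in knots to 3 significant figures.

20.2 knots

Coriolis parameter at 72°N:
f = 2Ω sin φ = 2 × 7.29×10⁻⁵ × sin 72° = 1.39×10⁻⁴ s⁻¹
Pressure gradient: |∂P/∂n| = 1000 Pa / 574000 m = 1.74×10⁻³ Pa/m
Geostrophic balance (pressure-gradient force = Coriolis force):
V_g = (1/(fρ)) |∂P/∂n| = 1.74×10⁻³ / (1.39×10⁻⁴ × 1.21) = 10.4 m/s
Converting: 10.4 m/s × 1.944 = 20.2 knots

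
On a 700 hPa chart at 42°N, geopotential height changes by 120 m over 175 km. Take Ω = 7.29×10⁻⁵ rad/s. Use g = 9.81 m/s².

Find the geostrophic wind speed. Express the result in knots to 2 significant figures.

Coriolis parameter at 42°N:
f = 2Ω sin φ = 2 × 7.29×10⁻⁵ × sin 42° = 9.76×10⁻⁵ s⁻¹
Height gradient: |∂Z/∂n| = 120 m / 175000 m = 6.86×10⁻⁴
On a pressure surface, geostrophic balance gives V_g = (g/f)|∂Z/∂n|:
V_g = 9.81 × 6.86×10⁻⁴ / 9.76×10⁻⁵ = 69.0 m/s
Converting: 69.0 m/s × 1.944 = 130 knots

130 knots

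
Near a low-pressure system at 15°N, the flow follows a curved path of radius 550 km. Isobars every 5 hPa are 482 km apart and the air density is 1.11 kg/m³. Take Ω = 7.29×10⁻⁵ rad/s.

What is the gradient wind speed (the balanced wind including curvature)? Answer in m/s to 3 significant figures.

14.6 m/s

Coriolis parameter at 15°N:
f = 2Ω sin φ = 2 × 7.29×10⁻⁵ × sin 15° = 3.77×10⁻⁵ s⁻¹
Pressure gradient: |∂P/∂n| = 500 Pa / 482000 m = 1.04×10⁻³ Pa/m
Geostrophic speed: V_g = |∂P/∂n|/(fρ) = 1.04×10⁻³/(3.77×10⁻⁵ × 1.11) = 24.8 m/s
Around a low, centrifugal force acts outward with Coriolis, so pressure-gradient force balances both:
(1/ρ)|∂P/∂n| = fV + V²/R  →  V² + fR·V − fR·V_g = 0
With fR = 3.77×10⁻⁵ × 550×10³ m = 20.8 m/s:
V = [−fR + √((fR)² + 4 fR V_g)]/2 = [−20.8 + √(20.8² + 4×20.8×24.8)]/2 = 14.6 m/s
Subgeostrophic (V < V_g = 24.8 m/s), as expected around a low.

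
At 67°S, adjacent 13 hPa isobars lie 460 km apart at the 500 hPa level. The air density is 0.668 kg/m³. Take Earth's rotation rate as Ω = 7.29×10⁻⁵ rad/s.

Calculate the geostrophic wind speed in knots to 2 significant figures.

Coriolis parameter at 67°S:
f = 2Ω sin φ = 2 × 7.29×10⁻⁵ × sin 67° = 1.34×10⁻⁴ s⁻¹
Pressure gradient: |∂P/∂n| = 1300 Pa / 460000 m = 2.83×10⁻³ Pa/m
Geostrophic balance (pressure-gradient force = Coriolis force):
V_g = (1/(fρ)) |∂P/∂n| = 2.83×10⁻³ / (1.34×10⁻⁴ × 0.668) = 31.5 m/s
Converting: 31.5 m/s × 1.944 = 61 knots

61 knots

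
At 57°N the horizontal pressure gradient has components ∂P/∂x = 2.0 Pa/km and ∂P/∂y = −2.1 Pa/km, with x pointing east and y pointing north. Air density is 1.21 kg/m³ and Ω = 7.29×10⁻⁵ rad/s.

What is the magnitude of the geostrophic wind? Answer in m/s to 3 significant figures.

Coriolis parameter at 57°N:
f = 2Ω sin φ = 2 × 7.29×10⁻⁵ × sin 57° = 1.22×10⁻⁴ s⁻¹
Component geostrophic relations (x east, y north):
u_g = −(1/(fρ)) ∂P/∂y,  v_g = (1/(fρ)) ∂P/∂x
u_g = −(−2.1×10⁻³)/(1.22×10⁻⁴ × 1.21) = 14.2 m/s;  v_g = (2.0×10⁻³)/(1.22×10⁻⁴ × 1.21) = 13.5 m/s
|V_g| = √(u_g² + v_g²) = 19.6 m/s

19.6 m/s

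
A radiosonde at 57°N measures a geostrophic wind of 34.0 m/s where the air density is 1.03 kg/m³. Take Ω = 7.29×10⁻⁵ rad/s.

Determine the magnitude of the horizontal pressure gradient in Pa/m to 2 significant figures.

Coriolis parameter at 57°N:
f = 2Ω sin φ = 2 × 7.29×10⁻⁵ × sin 57° = 1.22×10⁻⁴ s⁻¹
Geostrophic balance rearranged: |∂P/∂n| = f ρ V_g
|∂P/∂n| = 1.22×10⁻⁴ × 1.03 × 34.0 = 4.28×10⁻³ Pa/m

4.3×10⁻³ Pa/m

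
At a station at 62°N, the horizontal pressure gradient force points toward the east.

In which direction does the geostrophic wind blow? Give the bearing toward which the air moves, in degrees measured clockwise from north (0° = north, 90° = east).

The pressure-gradient force points toward the east (bearing 090°).
Geostrophic balance: in the Northern Hemisphere the Coriolis force deflects motion to the right, so the geostrophic wind blows 90° to the right of the pressure-gradient force (low pressure on the left).
Rotating 090° by 90° clockwise gives 180° — the wind blows toward the south.

180°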